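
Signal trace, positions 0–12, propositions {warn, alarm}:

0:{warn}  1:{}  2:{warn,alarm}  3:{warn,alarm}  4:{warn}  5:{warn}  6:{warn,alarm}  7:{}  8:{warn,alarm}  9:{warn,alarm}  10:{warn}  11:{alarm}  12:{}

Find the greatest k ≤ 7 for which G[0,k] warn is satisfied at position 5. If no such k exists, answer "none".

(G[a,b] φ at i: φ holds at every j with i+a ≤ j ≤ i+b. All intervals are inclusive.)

1

warn must hold from j=5 onward; find where it first fails.
  j=5: holds
  j=6: holds
  j=7: fails
Holds on [5,6], so largest k = 1.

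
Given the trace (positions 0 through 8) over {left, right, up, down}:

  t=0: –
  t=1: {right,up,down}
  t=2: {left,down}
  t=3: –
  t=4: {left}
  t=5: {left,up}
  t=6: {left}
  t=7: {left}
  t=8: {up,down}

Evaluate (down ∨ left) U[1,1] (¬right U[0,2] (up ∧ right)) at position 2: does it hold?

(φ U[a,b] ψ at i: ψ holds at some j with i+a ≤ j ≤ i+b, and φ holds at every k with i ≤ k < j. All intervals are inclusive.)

Need some j in [3,3] with (¬right U[0,2] (up ∧ right)), and (down ∨ left) at every k in [2,j-1].
  j=3: (¬right U[0,2] (up ∧ right)) — fails.
No j in the window works → until fails.

No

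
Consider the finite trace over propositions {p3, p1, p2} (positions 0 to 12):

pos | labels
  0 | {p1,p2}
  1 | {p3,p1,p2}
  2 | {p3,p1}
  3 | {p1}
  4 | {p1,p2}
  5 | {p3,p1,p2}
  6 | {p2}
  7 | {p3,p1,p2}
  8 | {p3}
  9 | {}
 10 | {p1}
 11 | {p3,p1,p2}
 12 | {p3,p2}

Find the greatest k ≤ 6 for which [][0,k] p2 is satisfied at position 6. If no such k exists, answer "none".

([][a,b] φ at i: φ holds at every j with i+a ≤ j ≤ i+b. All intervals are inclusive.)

1

p2 must hold from j=6 onward; find where it first fails.
  j=6: holds
  j=7: holds
  j=8: fails
Holds on [6,7], so largest k = 1.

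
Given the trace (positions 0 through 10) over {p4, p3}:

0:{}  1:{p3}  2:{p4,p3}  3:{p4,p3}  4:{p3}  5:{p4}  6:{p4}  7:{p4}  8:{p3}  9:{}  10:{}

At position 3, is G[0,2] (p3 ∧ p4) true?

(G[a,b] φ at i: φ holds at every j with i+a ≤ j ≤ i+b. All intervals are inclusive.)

Check (p3 ∧ p4) at every j in [3,5]:
  j=3: true
  j=4: false
  j=5: false
Fails at j=4 → formula fails.

No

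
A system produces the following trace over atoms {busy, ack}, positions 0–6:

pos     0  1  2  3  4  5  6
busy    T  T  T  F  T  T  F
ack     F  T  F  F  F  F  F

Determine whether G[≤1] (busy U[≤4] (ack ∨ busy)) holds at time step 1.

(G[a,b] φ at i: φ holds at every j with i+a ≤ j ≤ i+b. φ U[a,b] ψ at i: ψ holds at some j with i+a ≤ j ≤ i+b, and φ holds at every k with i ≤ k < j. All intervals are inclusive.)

Check (busy U[≤4] (ack ∨ busy)) at every j in [1,2]:
  j=1: holds
  j=2: holds
All positions satisfy it → formula holds.

Holds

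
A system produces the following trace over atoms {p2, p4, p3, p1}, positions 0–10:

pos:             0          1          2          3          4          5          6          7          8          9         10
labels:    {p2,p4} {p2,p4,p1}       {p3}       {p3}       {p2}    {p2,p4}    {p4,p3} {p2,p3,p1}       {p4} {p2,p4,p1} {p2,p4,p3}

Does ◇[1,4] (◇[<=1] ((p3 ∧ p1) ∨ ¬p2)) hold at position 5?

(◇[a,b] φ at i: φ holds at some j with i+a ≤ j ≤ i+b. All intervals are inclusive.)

Check ◇[<=1] ((p3 ∧ p1) ∨ ¬p2) at each j in [6,9]:
  j=6: holds (witness at 6)
  j=7: holds (witness at 7)
  j=8: holds (witness at 8)
  j=9: fails (none in [9,10])
Found at j=6 → formula holds.

Yes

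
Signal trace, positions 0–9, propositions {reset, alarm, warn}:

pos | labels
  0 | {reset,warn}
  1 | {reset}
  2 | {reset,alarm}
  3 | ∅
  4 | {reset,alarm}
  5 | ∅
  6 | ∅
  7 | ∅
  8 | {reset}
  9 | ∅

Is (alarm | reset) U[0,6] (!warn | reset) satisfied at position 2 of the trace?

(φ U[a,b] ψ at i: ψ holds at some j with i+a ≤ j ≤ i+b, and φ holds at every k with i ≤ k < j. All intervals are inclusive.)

Holds

Need some j in [2,8] with (!warn | reset), and (alarm | reset) at every k in [2,j-1].
  j=2: (!warn | reset) holds; no prefix to check → satisfied.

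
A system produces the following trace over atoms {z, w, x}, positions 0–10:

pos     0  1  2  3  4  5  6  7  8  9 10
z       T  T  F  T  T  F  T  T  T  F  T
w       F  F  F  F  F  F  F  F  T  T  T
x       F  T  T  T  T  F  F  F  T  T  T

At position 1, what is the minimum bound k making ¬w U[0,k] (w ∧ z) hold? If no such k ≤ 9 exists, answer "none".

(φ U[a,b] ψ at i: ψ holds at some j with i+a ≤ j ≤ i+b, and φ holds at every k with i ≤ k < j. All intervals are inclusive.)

Need earliest j ≥ 1 with (w ∧ z), and ¬w at every k in [1,j-1].
  j=1: rhs fails.
  j=2: rhs fails.
  j=3: rhs fails.
  j=4: rhs fails.
  j=5: rhs fails.
  j=6: rhs fails.
  j=7: rhs fails.
  j=8: rhs holds; lhs holds on [1,7]. k = 7.

7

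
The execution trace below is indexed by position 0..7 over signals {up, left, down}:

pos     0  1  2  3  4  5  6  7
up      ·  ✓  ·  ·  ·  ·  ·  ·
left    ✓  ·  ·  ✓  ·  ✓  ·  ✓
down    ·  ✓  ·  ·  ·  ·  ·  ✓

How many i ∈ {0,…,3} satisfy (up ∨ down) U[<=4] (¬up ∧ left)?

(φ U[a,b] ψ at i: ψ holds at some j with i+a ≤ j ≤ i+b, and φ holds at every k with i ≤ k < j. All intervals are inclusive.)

2

Evaluate at each i in [0,3]:
  i=0: ✓ (rhs at j=0)
  i=1: ✗ (lhs fails at k=2 before rhs at j=3)
  i=2: ✗ (lhs fails at k=2 before rhs at j=3)
  i=3: ✓ (rhs at j=3)
Positions where it holds: {0, 3} → 2.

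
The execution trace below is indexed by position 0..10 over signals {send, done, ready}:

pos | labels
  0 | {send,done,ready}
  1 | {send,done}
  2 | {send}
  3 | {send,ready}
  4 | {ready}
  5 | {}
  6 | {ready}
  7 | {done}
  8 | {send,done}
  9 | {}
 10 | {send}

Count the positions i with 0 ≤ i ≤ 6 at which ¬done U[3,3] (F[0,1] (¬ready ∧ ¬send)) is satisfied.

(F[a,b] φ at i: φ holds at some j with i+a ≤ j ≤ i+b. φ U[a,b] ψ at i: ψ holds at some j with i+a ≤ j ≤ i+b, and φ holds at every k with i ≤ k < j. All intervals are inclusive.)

Evaluate at each i in [0,6]:
  i=0: ✗ (no rhs in [3,3])
  i=1: ✗ (lhs fails at k=1 before rhs at j=4)
  i=2: ✓ (rhs at j=5; lhs holds on [2,4])
  i=3: ✓ (rhs at j=6; lhs holds on [3,5])
  i=4: ✓ (rhs at j=7; lhs holds on [4,6])
  i=5: ✗ (lhs fails at k=7 before rhs at j=8)
  i=6: ✗ (lhs fails at k=7 before rhs at j=9)
Positions where it holds: {2, 3, 4} → 3.

3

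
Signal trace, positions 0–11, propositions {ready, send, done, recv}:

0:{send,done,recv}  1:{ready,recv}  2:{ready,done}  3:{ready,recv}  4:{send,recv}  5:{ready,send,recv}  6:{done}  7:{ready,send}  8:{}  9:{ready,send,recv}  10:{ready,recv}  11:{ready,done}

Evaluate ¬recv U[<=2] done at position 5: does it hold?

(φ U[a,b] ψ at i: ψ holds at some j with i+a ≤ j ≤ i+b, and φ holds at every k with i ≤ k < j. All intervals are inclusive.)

Need some j in [5,7] with done, and ¬recv at every k in [5,j-1].
  j=5: done false.
  j=6: done holds, but ¬recv fails at k=5 → not this j.
  j=7: done false.
No j in the window works → until fails.

False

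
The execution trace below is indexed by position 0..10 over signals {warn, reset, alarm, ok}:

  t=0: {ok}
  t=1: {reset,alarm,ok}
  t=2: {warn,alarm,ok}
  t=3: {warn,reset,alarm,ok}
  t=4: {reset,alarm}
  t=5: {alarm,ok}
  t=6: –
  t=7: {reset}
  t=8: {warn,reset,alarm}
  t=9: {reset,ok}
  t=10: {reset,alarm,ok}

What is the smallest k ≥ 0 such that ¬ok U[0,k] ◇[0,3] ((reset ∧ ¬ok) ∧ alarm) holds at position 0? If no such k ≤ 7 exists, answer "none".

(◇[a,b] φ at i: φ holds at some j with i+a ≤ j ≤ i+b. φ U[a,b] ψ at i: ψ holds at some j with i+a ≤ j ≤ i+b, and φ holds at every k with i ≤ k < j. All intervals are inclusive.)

Need earliest j ≥ 0 with ◇[0,3] ((reset ∧ ¬ok) ∧ alarm), and ¬ok at every k in [0,j-1].
  j=0: rhs fails.
  j=1: rhs holds but lhs fails at k=0.
  j=2: rhs holds but lhs fails at k=0.
  j=3: rhs holds but lhs fails at k=0.
  j=4: rhs holds but lhs fails at k=0.
  j=5: rhs holds but lhs fails at k=0.
  j=6: rhs holds but lhs fails at k=0.
  j=7: rhs holds but lhs fails at k=0.
No witness within the range → none.

none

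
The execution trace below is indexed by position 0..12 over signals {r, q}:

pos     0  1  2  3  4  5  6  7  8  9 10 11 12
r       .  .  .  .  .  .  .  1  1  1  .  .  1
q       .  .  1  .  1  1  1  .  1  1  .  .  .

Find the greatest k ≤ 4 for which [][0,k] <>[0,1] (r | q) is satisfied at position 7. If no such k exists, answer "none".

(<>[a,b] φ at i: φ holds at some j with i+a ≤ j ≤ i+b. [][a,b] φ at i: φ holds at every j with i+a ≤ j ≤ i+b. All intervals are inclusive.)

<>[0,1] (r | q) must hold from j=7 onward; find where it first fails.
  j=7: holds
  j=8: holds
  j=9: holds
  j=10: fails
Holds on [7,9], so largest k = 2.

2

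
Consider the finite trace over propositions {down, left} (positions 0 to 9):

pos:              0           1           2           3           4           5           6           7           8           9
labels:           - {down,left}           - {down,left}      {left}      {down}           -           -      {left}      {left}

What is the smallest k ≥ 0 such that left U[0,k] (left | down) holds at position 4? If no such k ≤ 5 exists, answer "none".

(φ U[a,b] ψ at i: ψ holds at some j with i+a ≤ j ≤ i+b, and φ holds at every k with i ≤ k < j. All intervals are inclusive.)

0

Need earliest j ≥ 4 with (left | down), and left at every k in [4,j-1].
  j=4: rhs holds (empty prefix). k = 0.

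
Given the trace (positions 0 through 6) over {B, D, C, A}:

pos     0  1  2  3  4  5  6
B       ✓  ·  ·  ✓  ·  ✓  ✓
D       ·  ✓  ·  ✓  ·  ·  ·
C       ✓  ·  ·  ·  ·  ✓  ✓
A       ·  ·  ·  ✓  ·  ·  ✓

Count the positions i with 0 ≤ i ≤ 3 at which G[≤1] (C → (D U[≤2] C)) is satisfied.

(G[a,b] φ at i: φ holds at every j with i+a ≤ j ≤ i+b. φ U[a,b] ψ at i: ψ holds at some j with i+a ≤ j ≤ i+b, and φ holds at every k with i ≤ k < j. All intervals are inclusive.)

Evaluate at each i in [0,3]:
  i=0: ✓ (all of [0,1])
  i=1: ✓ (all of [1,2])
  i=2: ✓ (all of [2,3])
  i=3: ✓ (all of [3,4])
Positions where it holds: {0, 1, 2, 3} → 4.

4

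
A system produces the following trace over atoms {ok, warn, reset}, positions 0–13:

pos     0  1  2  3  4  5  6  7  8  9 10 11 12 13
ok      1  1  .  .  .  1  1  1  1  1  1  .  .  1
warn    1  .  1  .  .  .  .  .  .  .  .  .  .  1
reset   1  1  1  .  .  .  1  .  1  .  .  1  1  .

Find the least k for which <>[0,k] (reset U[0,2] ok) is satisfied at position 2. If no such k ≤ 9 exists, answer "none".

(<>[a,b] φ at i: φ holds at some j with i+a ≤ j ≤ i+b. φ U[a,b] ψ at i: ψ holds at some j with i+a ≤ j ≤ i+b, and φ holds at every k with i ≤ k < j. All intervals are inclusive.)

3

Scan j = 2,3,… for (reset U[0,2] ok):
  j=2: fails
  j=3: fails
  j=4: fails
  j=5: holds
First hit at j=5, so smallest k = 5-2 = 3.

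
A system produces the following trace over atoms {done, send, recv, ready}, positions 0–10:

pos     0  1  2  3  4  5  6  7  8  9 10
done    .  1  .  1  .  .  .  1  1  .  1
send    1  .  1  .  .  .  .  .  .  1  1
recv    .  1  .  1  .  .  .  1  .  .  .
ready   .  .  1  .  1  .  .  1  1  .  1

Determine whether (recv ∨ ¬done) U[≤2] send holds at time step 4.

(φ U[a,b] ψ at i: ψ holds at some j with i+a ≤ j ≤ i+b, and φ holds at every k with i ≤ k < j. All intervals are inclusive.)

No

Need some j in [4,6] with send, and (recv ∨ ¬done) at every k in [4,j-1].
  j=4: send false.
  j=5: send false.
  j=6: send false.
No j in the window works → until fails.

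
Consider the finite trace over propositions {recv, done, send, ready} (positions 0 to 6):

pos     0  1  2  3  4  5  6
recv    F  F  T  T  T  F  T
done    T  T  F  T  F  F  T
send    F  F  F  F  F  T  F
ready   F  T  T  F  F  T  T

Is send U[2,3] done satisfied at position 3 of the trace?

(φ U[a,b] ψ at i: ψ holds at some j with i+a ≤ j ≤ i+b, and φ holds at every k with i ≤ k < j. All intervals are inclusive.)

Does not hold

Need some j in [5,6] with done, and send at every k in [3,j-1].
  j=5: done false.
  j=6: done holds, but send fails at k=3 → not this j.
No j in the window works → until fails.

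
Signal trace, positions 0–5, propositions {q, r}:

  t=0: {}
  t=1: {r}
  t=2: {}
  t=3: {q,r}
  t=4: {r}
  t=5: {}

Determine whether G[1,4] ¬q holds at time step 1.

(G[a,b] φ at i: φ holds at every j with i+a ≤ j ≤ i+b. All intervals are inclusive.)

Does not hold

Check ¬q at every j in [2,5]:
  j=2: true
  j=3: false
  j=4: true
  j=5: true
Fails at j=3 → formula fails.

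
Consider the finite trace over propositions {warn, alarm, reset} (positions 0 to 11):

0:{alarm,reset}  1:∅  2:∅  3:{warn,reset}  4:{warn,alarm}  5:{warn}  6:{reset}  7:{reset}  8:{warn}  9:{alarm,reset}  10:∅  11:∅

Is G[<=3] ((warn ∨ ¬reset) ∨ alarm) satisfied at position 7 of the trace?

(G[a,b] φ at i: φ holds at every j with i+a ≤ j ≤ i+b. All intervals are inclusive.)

Check ((warn ∨ ¬reset) ∨ alarm) at every j in [7,10]:
  j=7: false
  j=8: true
  j=9: true
  j=10: true
Fails at j=7 → formula fails.

False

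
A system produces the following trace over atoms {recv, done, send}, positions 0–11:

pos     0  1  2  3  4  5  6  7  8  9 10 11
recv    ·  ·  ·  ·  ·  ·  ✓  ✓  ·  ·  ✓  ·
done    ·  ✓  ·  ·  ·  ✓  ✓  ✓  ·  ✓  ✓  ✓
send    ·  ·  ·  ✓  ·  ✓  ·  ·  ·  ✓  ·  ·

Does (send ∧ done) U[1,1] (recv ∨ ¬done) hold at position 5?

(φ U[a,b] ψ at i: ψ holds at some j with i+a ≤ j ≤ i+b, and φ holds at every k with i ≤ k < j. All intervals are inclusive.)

Holds

Need some j in [6,6] with (recv ∨ ¬done), and (send ∧ done) at every k in [5,j-1].
  j=6: (recv ∨ ¬done) holds; (send ∧ done) holds at every k in [5,5] → satisfied.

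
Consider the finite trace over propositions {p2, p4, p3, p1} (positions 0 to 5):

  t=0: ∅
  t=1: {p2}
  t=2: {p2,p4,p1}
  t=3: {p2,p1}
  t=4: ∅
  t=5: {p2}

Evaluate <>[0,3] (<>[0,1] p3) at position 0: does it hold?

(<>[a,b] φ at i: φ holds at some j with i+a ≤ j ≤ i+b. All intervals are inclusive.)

No

Check <>[0,1] p3 at each j in [0,3]:
  j=0: fails (none in [0,1])
  j=1: fails (none in [1,2])
  j=2: fails (none in [2,3])
  j=3: fails (none in [3,4])
No position in the window satisfies it → formula fails.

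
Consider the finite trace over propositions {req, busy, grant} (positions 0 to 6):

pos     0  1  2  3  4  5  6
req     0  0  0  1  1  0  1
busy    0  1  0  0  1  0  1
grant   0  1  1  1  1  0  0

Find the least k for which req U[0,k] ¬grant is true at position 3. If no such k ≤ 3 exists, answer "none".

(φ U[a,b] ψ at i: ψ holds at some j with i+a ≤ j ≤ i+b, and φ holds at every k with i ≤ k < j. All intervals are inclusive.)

2

Need earliest j ≥ 3 with ¬grant, and req at every k in [3,j-1].
  j=3: rhs fails.
  j=4: rhs fails.
  j=5: rhs holds; lhs holds on [3,4]. k = 2.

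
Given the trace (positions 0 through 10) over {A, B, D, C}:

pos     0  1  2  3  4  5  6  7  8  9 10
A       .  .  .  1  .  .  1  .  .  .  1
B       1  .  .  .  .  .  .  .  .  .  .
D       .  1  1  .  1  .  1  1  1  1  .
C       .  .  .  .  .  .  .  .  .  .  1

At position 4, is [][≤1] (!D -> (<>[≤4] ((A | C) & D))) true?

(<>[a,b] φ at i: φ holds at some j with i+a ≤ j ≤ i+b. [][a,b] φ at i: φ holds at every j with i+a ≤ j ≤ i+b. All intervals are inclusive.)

Yes

Check (!D -> (<>[≤4] ((A | C) & D))) at every j in [4,5]:
  j=4: antecedent false → ✓
  j=5: antecedent true; consequent holds (witness at 6) → ✓
All positions satisfy it → formula holds.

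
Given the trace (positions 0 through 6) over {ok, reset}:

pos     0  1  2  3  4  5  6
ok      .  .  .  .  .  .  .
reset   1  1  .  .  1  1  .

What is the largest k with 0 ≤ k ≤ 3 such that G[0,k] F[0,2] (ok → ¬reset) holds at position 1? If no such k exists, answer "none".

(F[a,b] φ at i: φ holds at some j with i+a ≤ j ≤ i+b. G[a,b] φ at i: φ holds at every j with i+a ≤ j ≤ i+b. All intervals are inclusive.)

F[0,2] (ok → ¬reset) must hold from j=1 onward; find where it first fails.
  j=1: holds
  j=2: holds
  j=3: holds
  j=4: holds
Holds through j=4; largest k = 3.

3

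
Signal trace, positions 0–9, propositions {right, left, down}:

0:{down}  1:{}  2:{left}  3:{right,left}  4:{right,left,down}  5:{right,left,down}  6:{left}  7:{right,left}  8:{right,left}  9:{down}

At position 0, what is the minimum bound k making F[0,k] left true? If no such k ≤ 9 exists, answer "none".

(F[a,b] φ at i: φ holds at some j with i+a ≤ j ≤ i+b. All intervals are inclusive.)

Scan j = 0,1,… for left:
  j=0: fails
  j=1: fails
  j=2: holds
First hit at j=2, so smallest k = 2-0 = 2.

2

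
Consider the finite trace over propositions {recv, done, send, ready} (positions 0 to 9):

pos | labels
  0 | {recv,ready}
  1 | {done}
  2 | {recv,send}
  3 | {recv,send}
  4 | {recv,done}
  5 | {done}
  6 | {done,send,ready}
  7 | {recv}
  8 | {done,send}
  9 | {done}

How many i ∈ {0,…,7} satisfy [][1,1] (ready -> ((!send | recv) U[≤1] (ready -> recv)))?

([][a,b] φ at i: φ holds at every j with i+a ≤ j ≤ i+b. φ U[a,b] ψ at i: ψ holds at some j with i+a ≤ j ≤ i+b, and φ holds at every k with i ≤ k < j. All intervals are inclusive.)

7

Evaluate at each i in [0,7]:
  i=0: ✓ (all of [1,1])
  i=1: ✓ (all of [2,2])
  i=2: ✓ (all of [3,3])
  i=3: ✓ (all of [4,4])
  i=4: ✓ (all of [5,5])
  i=5: ✗ (fails at j=6)
  i=6: ✓ (all of [7,7])
  i=7: ✓ (all of [8,8])
Positions where it holds: {0, 1, 2, 3, 4, 6, 7} → 7.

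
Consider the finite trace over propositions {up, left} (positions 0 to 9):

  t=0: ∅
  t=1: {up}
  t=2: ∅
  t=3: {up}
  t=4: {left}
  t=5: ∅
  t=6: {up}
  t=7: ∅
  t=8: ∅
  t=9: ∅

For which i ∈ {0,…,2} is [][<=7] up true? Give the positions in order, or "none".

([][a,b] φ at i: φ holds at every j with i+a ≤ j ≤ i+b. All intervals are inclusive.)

Evaluate at each i in [0,2]:
  i=0: ✗ (fails at j=0)
  i=1: ✗ (fails at j=2)
  i=2: ✗ (fails at j=2)

none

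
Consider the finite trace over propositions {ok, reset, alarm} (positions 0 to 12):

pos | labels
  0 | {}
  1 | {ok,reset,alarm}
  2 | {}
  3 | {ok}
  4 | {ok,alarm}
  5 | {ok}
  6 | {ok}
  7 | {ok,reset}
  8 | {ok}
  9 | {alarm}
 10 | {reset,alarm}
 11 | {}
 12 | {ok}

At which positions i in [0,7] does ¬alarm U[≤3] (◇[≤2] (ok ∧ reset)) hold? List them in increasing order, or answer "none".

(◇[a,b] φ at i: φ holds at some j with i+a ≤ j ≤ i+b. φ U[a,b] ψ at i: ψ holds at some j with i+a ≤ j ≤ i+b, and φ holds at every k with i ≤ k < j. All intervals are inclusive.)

0, 1, 5, 6, 7

Evaluate at each i in [0,7]:
  i=0: ✓ (rhs at j=0)
  i=1: ✓ (rhs at j=1)
  i=2: ✗ (lhs fails at k=4 before rhs at j=5)
  i=3: ✗ (lhs fails at k=4 before rhs at j=5)
  i=4: ✗ (lhs fails at k=4 before rhs at j=5)
  i=5: ✓ (rhs at j=5)
  i=6: ✓ (rhs at j=6)
  i=7: ✓ (rhs at j=7)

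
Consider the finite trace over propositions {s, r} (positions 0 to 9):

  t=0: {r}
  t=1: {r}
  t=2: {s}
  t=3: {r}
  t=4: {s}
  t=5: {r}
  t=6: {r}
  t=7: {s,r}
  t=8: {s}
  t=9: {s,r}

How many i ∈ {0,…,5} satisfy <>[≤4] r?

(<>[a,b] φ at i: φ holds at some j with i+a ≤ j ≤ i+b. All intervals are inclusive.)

Evaluate at each i in [0,5]:
  i=0: ✓ (witness j=0)
  i=1: ✓ (witness j=1)
  i=2: ✓ (witness j=3)
  i=3: ✓ (witness j=3)
  i=4: ✓ (witness j=5)
  i=5: ✓ (witness j=5)
Positions where it holds: {0, 1, 2, 3, 4, 5} → 6.

6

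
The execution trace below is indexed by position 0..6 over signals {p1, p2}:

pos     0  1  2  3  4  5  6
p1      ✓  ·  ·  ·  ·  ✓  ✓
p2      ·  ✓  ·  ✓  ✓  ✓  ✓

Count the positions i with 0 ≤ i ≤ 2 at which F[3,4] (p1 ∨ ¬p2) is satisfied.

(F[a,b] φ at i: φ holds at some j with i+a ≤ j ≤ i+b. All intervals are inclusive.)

Evaluate at each i in [0,2]:
  i=0: ✗ (none in [3,4])
  i=1: ✓ (witness j=5)
  i=2: ✓ (witness j=5)
Positions where it holds: {1, 2} → 2.

2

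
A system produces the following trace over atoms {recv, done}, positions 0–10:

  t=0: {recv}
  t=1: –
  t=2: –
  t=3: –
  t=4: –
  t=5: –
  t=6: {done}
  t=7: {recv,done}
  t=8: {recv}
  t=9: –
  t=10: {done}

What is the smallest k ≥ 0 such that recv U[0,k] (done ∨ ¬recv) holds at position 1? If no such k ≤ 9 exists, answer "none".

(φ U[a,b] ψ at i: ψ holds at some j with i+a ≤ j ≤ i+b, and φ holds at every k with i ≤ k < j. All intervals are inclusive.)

Need earliest j ≥ 1 with (done ∨ ¬recv), and recv at every k in [1,j-1].
  j=1: rhs holds (empty prefix). k = 0.

0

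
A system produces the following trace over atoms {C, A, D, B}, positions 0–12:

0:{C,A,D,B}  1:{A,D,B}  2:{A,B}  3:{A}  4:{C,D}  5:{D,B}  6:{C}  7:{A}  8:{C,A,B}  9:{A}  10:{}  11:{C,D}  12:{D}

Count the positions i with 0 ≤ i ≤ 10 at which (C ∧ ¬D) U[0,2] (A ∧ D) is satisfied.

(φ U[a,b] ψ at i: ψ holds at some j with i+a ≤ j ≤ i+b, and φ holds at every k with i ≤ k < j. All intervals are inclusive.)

Evaluate at each i in [0,10]:
  i=0: ✓ (rhs at j=0)
  i=1: ✓ (rhs at j=1)
  i=2: ✗ (no rhs in [2,4])
  i=3: ✗ (no rhs in [3,5])
  i=4: ✗ (no rhs in [4,6])
  i=5: ✗ (no rhs in [5,7])
  i=6: ✗ (no rhs in [6,8])
  i=7: ✗ (no rhs in [7,9])
  i=8: ✗ (no rhs in [8,10])
  i=9: ✗ (no rhs in [9,11])
  i=10: ✗ (no rhs in [10,12])
Positions where it holds: {0, 1} → 2.

2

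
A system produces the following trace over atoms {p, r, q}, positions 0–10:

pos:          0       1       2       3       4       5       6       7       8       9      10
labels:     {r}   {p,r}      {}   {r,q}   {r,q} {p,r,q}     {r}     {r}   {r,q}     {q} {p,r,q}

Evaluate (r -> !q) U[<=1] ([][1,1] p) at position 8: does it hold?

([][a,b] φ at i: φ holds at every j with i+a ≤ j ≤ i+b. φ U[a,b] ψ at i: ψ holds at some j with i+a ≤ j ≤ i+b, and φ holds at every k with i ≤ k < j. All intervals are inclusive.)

No

Need some j in [8,9] with [][1,1] p, and (r -> !q) at every k in [8,j-1].
  j=8: [][1,1] p — fails at 9.
  j=9: [][1,1] p holds, but (r -> !q) fails at k=8 → not this j.
No j in the window works → until fails.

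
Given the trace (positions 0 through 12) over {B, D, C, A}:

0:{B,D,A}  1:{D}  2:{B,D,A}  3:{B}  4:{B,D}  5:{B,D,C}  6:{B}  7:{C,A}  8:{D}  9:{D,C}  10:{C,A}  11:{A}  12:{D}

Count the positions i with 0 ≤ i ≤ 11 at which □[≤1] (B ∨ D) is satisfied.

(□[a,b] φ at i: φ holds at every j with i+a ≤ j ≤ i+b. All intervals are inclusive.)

Evaluate at each i in [0,11]:
  i=0: ✓ (all of [0,1])
  i=1: ✓ (all of [1,2])
  i=2: ✓ (all of [2,3])
  i=3: ✓ (all of [3,4])
  i=4: ✓ (all of [4,5])
  i=5: ✓ (all of [5,6])
  i=6: ✗ (fails at j=7)
  i=7: ✗ (fails at j=7)
  i=8: ✓ (all of [8,9])
  i=9: ✗ (fails at j=10)
  i=10: ✗ (fails at j=10)
  i=11: ✗ (fails at j=11)
Positions where it holds: {0, 1, 2, 3, 4, 5, 8} → 7.

7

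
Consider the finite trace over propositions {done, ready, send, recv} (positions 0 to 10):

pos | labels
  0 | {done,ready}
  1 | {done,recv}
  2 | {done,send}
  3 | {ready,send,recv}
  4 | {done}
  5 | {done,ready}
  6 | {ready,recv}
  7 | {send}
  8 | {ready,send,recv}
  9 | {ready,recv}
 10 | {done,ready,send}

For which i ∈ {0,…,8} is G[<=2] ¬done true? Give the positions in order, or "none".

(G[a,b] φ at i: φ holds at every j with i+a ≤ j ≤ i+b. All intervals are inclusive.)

6, 7

Evaluate at each i in [0,8]:
  i=0: ✗ (fails at j=0)
  i=1: ✗ (fails at j=1)
  i=2: ✗ (fails at j=2)
  i=3: ✗ (fails at j=4)
  i=4: ✗ (fails at j=4)
  i=5: ✗ (fails at j=5)
  i=6: ✓ (all of [6,8])
  i=7: ✓ (all of [7,9])
  i=8: ✗ (fails at j=10)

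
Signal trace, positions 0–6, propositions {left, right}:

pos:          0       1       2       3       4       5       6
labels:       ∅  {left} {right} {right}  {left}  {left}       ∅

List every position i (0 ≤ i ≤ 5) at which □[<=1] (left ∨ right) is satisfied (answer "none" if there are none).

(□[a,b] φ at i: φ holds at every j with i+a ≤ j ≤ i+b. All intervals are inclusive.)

Evaluate at each i in [0,5]:
  i=0: ✗ (fails at j=0)
  i=1: ✓ (all of [1,2])
  i=2: ✓ (all of [2,3])
  i=3: ✓ (all of [3,4])
  i=4: ✓ (all of [4,5])
  i=5: ✗ (fails at j=6)

1, 2, 3, 4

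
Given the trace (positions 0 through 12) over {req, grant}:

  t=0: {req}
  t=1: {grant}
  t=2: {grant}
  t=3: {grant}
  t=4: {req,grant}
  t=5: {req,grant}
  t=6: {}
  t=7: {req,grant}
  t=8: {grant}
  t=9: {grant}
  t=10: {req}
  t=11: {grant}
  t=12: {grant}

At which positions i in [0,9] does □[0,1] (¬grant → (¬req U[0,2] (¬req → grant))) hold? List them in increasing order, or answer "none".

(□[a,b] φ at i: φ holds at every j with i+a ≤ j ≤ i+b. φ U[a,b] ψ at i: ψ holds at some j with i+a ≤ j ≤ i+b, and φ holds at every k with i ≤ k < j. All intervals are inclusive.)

0, 1, 2, 3, 4, 5, 6, 7, 8, 9

Evaluate at each i in [0,9]:
  i=0: ✓ (all of [0,1])
  i=1: ✓ (all of [1,2])
  i=2: ✓ (all of [2,3])
  i=3: ✓ (all of [3,4])
  i=4: ✓ (all of [4,5])
  i=5: ✓ (all of [5,6])
  i=6: ✓ (all of [6,7])
  i=7: ✓ (all of [7,8])
  i=8: ✓ (all of [8,9])
  i=9: ✓ (all of [9,10])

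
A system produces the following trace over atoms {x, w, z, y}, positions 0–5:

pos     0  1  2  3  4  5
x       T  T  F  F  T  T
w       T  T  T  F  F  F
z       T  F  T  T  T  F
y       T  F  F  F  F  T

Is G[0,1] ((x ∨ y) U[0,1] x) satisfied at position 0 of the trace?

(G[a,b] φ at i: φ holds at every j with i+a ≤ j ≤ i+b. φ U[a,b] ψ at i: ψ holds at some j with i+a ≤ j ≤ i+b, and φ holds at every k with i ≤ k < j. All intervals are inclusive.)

Holds

Check ((x ∨ y) U[0,1] x) at every j in [0,1]:
  j=0: holds
  j=1: holds
All positions satisfy it → formula holds.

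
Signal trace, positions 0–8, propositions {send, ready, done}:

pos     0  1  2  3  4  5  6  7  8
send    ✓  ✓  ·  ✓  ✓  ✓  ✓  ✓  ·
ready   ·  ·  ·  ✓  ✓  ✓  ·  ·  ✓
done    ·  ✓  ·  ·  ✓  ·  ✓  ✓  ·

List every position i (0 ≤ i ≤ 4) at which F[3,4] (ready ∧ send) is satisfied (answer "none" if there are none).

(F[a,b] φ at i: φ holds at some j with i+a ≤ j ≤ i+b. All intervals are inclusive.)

0, 1, 2

Evaluate at each i in [0,4]:
  i=0: ✓ (witness j=3)
  i=1: ✓ (witness j=4)
  i=2: ✓ (witness j=5)
  i=3: ✗ (none in [6,7])
  i=4: ✗ (none in [7,8])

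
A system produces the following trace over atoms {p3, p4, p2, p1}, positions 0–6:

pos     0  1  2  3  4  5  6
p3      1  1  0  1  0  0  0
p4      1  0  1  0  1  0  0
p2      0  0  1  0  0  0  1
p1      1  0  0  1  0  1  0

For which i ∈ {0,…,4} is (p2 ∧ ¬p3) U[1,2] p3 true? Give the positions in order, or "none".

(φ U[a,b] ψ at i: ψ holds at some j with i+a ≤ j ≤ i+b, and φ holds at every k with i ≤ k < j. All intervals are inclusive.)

2

Evaluate at each i in [0,4]:
  i=0: ✗ (lhs fails at k=0 before rhs at j=1)
  i=1: ✗ (lhs fails at k=1 before rhs at j=3)
  i=2: ✓ (rhs at j=3; lhs holds on [2,2])
  i=3: ✗ (no rhs in [4,5])
  i=4: ✗ (no rhs in [5,6])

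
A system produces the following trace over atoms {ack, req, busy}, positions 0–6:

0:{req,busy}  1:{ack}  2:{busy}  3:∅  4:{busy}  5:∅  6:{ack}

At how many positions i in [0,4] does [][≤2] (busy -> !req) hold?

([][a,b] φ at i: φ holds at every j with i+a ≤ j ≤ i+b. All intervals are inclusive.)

4

Evaluate at each i in [0,4]:
  i=0: ✗ (fails at j=0)
  i=1: ✓ (all of [1,3])
  i=2: ✓ (all of [2,4])
  i=3: ✓ (all of [3,5])
  i=4: ✓ (all of [4,6])
Positions where it holds: {1, 2, 3, 4} → 4.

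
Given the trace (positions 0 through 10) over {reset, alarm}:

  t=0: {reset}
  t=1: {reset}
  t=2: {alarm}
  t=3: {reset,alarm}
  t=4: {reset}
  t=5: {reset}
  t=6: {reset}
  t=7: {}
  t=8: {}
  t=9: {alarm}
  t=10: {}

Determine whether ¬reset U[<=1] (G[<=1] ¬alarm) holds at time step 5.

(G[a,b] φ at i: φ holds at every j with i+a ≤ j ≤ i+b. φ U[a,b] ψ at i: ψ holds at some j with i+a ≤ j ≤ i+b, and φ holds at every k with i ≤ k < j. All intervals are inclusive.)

Need some j in [5,6] with G[<=1] ¬alarm, and ¬reset at every k in [5,j-1].
  j=5: G[<=1] ¬alarm holds; no prefix to check → satisfied.

Yes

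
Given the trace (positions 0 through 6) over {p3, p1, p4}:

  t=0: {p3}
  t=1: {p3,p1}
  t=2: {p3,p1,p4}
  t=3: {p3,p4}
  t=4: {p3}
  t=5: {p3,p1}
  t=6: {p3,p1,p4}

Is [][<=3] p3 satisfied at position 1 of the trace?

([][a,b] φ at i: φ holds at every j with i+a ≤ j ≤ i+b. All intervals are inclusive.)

Check p3 at every j in [1,4]:
  j=1: true
  j=2: true
  j=3: true
  j=4: true
All positions satisfy it → formula holds.

Holds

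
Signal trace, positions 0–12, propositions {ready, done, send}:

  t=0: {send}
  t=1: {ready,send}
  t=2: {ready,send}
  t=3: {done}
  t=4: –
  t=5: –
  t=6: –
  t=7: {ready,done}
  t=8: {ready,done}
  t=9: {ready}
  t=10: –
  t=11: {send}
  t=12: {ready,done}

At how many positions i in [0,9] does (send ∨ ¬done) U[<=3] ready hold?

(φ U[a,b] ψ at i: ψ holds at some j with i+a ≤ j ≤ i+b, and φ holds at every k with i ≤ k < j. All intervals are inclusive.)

Evaluate at each i in [0,9]:
  i=0: ✓ (rhs at j=1; lhs holds on [0,0])
  i=1: ✓ (rhs at j=1)
  i=2: ✓ (rhs at j=2)
  i=3: ✗ (no rhs in [3,6])
  i=4: ✓ (rhs at j=7; lhs holds on [4,6])
  i=5: ✓ (rhs at j=7; lhs holds on [5,6])
  i=6: ✓ (rhs at j=7; lhs holds on [6,6])
  i=7: ✓ (rhs at j=7)
  i=8: ✓ (rhs at j=8)
  i=9: ✓ (rhs at j=9)
Positions where it holds: {0, 1, 2, 4, 5, 6, 7, 8, 9} → 9.

9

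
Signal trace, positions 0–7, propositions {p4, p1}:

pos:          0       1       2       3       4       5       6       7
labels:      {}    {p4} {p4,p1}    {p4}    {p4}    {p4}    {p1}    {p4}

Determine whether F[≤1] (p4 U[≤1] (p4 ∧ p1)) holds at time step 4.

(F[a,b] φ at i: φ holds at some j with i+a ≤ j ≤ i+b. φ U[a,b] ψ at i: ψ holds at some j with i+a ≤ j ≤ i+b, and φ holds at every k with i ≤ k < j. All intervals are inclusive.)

Does not hold

Check (p4 U[≤1] (p4 ∧ p1)) at each j in [4,5]:
  j=4: fails
  j=5: fails
No position in the window satisfies it → formula fails.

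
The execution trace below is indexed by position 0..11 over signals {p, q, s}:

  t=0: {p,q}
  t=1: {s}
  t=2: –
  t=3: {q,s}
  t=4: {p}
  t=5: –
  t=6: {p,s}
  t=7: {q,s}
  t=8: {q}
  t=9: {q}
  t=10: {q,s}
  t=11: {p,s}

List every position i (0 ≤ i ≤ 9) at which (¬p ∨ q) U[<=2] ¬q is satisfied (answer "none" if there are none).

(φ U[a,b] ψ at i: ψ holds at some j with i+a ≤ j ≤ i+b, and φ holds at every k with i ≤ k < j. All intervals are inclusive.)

0, 1, 2, 3, 4, 5, 6, 9

Evaluate at each i in [0,9]:
  i=0: ✓ (rhs at j=1; lhs holds on [0,0])
  i=1: ✓ (rhs at j=1)
  i=2: ✓ (rhs at j=2)
  i=3: ✓ (rhs at j=4; lhs holds on [3,3])
  i=4: ✓ (rhs at j=4)
  i=5: ✓ (rhs at j=5)
  i=6: ✓ (rhs at j=6)
  i=7: ✗ (no rhs in [7,9])
  i=8: ✗ (no rhs in [8,10])
  i=9: ✓ (rhs at j=11; lhs holds on [9,10])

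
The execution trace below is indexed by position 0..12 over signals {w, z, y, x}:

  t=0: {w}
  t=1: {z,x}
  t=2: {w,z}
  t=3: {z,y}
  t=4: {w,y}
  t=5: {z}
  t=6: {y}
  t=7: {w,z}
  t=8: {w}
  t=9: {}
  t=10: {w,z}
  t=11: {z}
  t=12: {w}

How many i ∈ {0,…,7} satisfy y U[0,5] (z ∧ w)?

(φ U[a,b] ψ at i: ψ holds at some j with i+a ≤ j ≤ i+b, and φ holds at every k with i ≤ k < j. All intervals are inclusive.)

Evaluate at each i in [0,7]:
  i=0: ✗ (lhs fails at k=0 before rhs at j=2)
  i=1: ✗ (lhs fails at k=1 before rhs at j=2)
  i=2: ✓ (rhs at j=2)
  i=3: ✗ (lhs fails at k=5 before rhs at j=7)
  i=4: ✗ (lhs fails at k=5 before rhs at j=7)
  i=5: ✗ (lhs fails at k=5 before rhs at j=7)
  i=6: ✓ (rhs at j=7; lhs holds on [6,6])
  i=7: ✓ (rhs at j=7)
Positions where it holds: {2, 6, 7} → 3.

3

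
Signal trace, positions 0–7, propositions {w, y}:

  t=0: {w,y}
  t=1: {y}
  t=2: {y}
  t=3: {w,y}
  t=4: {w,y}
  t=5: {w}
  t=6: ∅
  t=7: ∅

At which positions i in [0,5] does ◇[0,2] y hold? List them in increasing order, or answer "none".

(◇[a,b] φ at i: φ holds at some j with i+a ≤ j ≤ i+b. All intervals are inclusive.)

0, 1, 2, 3, 4

Evaluate at each i in [0,5]:
  i=0: ✓ (witness j=0)
  i=1: ✓ (witness j=1)
  i=2: ✓ (witness j=2)
  i=3: ✓ (witness j=3)
  i=4: ✓ (witness j=4)
  i=5: ✗ (none in [5,7])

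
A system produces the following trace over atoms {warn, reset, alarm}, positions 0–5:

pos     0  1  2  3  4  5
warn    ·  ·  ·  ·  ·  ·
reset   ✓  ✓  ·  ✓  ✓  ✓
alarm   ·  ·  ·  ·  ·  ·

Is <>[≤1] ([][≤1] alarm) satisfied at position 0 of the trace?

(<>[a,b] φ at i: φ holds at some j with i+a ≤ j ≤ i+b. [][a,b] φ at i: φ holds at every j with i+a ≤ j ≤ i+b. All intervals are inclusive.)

False

Check [][≤1] alarm at each j in [0,1]:
  j=0: fails at 0
  j=1: fails at 1
No position in the window satisfies it → formula fails.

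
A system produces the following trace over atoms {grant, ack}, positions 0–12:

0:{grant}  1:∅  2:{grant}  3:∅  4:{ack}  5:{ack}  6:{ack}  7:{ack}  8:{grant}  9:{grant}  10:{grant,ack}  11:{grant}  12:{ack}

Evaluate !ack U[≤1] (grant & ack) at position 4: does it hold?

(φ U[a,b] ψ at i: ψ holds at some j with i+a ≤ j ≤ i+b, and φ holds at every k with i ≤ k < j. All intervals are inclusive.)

Does not hold

Need some j in [4,5] with (grant & ack), and !ack at every k in [4,j-1].
  j=4: (grant & ack) false.
  j=5: (grant & ack) false.
No j in the window works → until fails.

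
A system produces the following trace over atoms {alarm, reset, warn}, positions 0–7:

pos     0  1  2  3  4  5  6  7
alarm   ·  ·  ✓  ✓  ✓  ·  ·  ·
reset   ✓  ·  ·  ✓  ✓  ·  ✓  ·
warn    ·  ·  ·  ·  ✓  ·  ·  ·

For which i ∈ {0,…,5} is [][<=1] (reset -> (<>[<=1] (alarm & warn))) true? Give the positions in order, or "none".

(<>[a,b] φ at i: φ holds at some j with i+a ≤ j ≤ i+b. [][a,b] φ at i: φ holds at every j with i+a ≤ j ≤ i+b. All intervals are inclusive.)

1, 2, 3, 4

Evaluate at each i in [0,5]:
  i=0: ✗ (fails at j=0)
  i=1: ✓ (all of [1,2])
  i=2: ✓ (all of [2,3])
  i=3: ✓ (all of [3,4])
  i=4: ✓ (all of [4,5])
  i=5: ✗ (fails at j=6)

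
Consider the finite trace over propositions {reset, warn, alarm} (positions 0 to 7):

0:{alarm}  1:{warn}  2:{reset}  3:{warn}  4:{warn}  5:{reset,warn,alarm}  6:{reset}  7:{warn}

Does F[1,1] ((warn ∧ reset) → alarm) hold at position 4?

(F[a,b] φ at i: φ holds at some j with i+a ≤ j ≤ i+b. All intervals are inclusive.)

Check ((warn ∧ reset) → alarm) at each j in [5,5]:
  j=5: true
Found at j=5 → formula holds.

Holds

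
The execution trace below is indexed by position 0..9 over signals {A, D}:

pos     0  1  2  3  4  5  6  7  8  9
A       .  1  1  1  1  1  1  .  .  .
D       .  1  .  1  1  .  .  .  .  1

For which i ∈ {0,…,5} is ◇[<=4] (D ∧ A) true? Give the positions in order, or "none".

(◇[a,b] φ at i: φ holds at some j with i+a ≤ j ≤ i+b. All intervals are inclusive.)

0, 1, 2, 3, 4

Evaluate at each i in [0,5]:
  i=0: ✓ (witness j=1)
  i=1: ✓ (witness j=1)
  i=2: ✓ (witness j=3)
  i=3: ✓ (witness j=3)
  i=4: ✓ (witness j=4)
  i=5: ✗ (none in [5,9])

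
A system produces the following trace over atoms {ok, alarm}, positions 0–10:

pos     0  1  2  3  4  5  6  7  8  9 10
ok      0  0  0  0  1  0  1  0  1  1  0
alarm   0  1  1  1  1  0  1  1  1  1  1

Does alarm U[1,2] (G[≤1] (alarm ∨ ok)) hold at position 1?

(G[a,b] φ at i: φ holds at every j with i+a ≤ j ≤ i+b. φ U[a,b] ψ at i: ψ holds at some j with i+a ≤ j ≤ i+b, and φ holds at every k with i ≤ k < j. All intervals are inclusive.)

Holds

Need some j in [2,3] with G[≤1] (alarm ∨ ok), and alarm at every k in [1,j-1].
  j=2: G[≤1] (alarm ∨ ok) holds; alarm holds at every k in [1,1] → satisfied.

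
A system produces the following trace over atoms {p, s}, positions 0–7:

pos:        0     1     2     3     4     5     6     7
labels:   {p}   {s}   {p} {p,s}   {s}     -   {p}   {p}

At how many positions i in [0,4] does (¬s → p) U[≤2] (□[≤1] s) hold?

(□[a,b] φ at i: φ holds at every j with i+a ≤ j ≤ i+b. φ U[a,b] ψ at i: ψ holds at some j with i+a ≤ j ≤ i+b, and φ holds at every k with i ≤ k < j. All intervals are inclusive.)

Evaluate at each i in [0,4]:
  i=0: ✗ (no rhs in [0,2])
  i=1: ✓ (rhs at j=3; lhs holds on [1,2])
  i=2: ✓ (rhs at j=3; lhs holds on [2,2])
  i=3: ✓ (rhs at j=3)
  i=4: ✗ (no rhs in [4,6])
Positions where it holds: {1, 2, 3} → 3.

3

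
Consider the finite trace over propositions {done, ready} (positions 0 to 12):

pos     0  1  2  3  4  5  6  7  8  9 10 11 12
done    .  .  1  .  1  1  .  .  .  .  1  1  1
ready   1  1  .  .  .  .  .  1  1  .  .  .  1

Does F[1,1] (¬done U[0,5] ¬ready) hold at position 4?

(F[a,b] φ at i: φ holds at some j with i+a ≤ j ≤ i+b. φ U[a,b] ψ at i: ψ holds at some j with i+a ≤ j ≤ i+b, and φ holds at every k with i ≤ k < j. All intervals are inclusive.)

Check (¬done U[0,5] ¬ready) at each j in [5,5]:
  j=5: holds
Found at j=5 → formula holds.

Holds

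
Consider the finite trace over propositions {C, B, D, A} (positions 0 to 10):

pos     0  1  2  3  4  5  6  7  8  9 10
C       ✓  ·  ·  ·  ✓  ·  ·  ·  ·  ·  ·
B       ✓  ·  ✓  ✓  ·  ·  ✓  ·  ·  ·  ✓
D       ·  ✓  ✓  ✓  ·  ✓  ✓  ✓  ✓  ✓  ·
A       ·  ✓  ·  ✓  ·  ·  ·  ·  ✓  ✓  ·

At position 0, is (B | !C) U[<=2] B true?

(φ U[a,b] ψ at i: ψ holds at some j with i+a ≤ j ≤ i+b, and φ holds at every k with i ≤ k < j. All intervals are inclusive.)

Holds

Need some j in [0,2] with B, and (B | !C) at every k in [0,j-1].
  j=0: B holds; no prefix to check → satisfied.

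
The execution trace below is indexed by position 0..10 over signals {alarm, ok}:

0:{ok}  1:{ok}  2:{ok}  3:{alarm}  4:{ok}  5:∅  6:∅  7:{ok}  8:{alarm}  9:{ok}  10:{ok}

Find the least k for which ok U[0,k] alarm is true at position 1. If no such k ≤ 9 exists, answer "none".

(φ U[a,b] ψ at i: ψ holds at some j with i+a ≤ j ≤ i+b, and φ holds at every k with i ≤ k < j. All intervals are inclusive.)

Need earliest j ≥ 1 with alarm, and ok at every k in [1,j-1].
  j=1: rhs fails.
  j=2: rhs fails.
  j=3: rhs holds; lhs holds on [1,2]. k = 2.

2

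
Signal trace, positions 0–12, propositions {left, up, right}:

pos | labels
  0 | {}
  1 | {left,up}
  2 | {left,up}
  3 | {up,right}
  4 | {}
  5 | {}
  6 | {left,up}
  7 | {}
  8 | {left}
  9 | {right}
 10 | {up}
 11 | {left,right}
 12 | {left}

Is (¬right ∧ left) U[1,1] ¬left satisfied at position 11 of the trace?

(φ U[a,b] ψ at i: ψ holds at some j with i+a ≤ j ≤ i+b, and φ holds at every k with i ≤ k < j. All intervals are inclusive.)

False

Need some j in [12,12] with ¬left, and (¬right ∧ left) at every k in [11,j-1].
  j=12: ¬left false.
No j in the window works → until fails.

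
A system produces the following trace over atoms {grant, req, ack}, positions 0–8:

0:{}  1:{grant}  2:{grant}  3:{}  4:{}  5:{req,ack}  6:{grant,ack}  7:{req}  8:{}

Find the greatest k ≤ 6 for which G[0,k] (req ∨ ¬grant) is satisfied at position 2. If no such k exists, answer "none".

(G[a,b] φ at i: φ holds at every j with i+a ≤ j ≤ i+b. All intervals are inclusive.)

none

(req ∨ ¬grant) must hold from j=2 onward; find where it first fails.
  j=2: fails → no k works.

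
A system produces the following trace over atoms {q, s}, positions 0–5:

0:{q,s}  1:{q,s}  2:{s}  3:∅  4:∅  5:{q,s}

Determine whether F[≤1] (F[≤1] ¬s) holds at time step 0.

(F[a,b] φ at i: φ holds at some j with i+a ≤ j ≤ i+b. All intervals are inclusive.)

Check F[≤1] ¬s at each j in [0,1]:
  j=0: fails (none in [0,1])
  j=1: fails (none in [1,2])
No position in the window satisfies it → formula fails.

No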